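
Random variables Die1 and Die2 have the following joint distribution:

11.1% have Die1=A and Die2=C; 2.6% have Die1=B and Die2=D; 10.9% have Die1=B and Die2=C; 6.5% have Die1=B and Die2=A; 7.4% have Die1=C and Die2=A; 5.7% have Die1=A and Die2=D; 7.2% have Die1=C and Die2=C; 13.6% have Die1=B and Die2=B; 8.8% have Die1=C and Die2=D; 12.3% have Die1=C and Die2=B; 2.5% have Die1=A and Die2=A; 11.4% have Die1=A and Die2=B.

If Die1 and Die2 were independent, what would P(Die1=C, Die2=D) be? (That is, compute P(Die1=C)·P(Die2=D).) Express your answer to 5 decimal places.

P(Die1=C) = 0.074 + 0.123 + 0.072 + 0.088 = 0.357.
P(Die2=D) = 0.057 + 0.026 + 0.088 = 0.171.
Product: 0.357 × 0.171 = 0.06105.

0.06105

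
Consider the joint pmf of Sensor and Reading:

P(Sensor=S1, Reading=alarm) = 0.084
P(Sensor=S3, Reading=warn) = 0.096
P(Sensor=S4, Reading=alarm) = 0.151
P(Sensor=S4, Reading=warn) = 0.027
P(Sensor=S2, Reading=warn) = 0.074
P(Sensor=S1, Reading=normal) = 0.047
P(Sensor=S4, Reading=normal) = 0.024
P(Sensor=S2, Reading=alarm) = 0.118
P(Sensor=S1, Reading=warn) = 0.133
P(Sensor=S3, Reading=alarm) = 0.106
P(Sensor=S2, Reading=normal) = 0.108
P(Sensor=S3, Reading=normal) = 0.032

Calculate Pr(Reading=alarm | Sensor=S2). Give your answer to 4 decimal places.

P(Sensor=S2) = 0.108 + 0.074 + 0.118 = 0.300.
P(Reading=alarm | Sensor=S2) = 0.118/0.300 = 0.3933.

0.3933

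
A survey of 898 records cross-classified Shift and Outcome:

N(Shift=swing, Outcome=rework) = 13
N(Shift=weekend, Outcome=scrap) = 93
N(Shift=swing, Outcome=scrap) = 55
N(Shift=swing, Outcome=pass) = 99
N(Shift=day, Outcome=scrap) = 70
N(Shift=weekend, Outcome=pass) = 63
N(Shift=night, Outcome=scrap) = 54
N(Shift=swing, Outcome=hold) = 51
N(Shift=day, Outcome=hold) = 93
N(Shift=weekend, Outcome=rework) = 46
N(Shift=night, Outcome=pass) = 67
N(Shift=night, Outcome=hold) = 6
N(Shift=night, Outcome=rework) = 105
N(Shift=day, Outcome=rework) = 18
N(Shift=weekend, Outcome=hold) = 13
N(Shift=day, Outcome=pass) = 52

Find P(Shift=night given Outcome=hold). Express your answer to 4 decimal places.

Total with Outcome=hold: 93 + 51 + 6 + 13 = 163.
P(Shift=night | Outcome=hold) = 6/163 = 0.0368.

0.0368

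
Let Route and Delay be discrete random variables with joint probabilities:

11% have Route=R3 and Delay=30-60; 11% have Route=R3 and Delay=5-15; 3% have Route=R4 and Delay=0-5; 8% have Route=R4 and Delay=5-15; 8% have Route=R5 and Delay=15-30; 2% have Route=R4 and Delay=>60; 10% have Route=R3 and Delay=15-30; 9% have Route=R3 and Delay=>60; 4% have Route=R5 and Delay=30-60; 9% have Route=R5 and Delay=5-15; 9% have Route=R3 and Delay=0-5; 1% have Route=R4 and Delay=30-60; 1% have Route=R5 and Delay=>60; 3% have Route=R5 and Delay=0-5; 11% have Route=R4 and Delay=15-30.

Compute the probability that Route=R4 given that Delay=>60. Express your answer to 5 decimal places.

P(Delay=>60) = 0.09 + 0.02 + 0.01 = 0.12.
P(Route=R4 | Delay=>60) = 0.02/0.12 = 0.16667.

0.16667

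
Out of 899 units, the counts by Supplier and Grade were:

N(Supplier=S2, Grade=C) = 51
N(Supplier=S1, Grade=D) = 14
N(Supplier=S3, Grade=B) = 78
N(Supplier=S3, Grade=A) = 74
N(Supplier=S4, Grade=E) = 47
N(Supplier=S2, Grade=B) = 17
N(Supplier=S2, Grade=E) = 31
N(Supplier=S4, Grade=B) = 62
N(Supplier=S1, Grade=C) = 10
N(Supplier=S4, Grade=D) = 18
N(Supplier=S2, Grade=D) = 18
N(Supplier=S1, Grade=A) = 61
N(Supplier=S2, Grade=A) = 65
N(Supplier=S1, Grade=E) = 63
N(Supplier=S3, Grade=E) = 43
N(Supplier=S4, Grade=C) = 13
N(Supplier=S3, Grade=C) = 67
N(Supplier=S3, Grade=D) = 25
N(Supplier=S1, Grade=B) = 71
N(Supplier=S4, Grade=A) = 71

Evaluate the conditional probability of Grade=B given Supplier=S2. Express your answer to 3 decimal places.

Total with Supplier=S2: 65 + 17 + 51 + 18 + 31 = 182.
P(Grade=B | Supplier=S2) = 17/182 = 0.093.

0.093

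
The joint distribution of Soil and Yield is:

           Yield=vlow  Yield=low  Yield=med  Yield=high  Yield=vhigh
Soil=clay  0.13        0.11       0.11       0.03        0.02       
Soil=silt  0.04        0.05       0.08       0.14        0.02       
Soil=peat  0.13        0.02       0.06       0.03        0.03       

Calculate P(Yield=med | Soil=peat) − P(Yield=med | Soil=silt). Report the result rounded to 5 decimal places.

P(Soil=peat) = 0.13 + 0.02 + 0.06 + 0.03 + 0.03 = 0.27; P(Yield=med | Soil=peat) = 0.06/0.27 = 0.222222.
P(Soil=silt) = 0.04 + 0.05 + 0.08 + 0.14 + 0.02 = 0.33; P(Yield=med | Soil=silt) = 0.08/0.33 = 0.242424.
Difference = -0.02020.

-0.02020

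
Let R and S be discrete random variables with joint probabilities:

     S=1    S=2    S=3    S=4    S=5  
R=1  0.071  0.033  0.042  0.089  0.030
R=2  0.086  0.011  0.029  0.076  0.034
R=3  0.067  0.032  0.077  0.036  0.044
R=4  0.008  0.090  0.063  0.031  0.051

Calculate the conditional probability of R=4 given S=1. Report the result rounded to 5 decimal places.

0.03448

P(S=1) = 0.071 + 0.086 + 0.067 + 0.008 = 0.232.
P(R=4 | S=1) = 0.008/0.232 = 0.03448.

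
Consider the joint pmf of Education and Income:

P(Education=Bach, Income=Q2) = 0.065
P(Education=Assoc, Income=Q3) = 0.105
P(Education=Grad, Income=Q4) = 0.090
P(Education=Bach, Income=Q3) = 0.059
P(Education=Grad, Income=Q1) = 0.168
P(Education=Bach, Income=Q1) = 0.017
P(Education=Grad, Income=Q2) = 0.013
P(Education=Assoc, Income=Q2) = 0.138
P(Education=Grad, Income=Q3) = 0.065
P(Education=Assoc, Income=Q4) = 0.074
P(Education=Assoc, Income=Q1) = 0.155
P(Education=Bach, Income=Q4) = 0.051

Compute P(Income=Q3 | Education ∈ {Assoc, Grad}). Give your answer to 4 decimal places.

0.2104

P(Education=Assoc) = 0.155 + 0.138 + 0.105 + 0.074 = 0.472.
P(Education=Grad) = 0.168 + 0.013 + 0.065 + 0.090 = 0.336.
P(Education ∈ {Assoc, Grad}) = 0.472 + 0.336 = 0.808; P(Income=Q3, Education ∈ {Assoc, Grad}) = 0.105 + 0.065 = 0.170.
P(Income=Q3 | Education ∈ {Assoc, Grad}) = 0.170/0.808 = 0.2104.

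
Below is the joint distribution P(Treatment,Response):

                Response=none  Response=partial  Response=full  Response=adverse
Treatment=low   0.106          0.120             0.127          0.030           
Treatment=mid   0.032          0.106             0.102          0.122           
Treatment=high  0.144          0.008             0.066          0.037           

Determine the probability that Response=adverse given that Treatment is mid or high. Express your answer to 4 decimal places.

P(Treatment=mid) = 0.032 + 0.106 + 0.102 + 0.122 = 0.362.
P(Treatment=high) = 0.144 + 0.008 + 0.066 + 0.037 = 0.255.
P(Treatment ∈ {mid, high}) = 0.362 + 0.255 = 0.617; P(Response=adverse, Treatment ∈ {mid, high}) = 0.122 + 0.037 = 0.159.
P(Response=adverse | Treatment ∈ {mid, high}) = 0.159/0.617 = 0.2577.

0.2577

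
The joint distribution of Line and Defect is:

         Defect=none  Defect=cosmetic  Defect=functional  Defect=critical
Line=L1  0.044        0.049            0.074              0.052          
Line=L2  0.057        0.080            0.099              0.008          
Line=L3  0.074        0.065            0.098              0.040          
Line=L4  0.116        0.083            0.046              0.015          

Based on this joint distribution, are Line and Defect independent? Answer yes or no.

no

P(Line=L4) = 0.260 and P(Defect=none) = 0.291, so their product is 0.07566, but P(Line=L4, Defect=none) = 0.116. Since these differ, Line and Defect are not independent.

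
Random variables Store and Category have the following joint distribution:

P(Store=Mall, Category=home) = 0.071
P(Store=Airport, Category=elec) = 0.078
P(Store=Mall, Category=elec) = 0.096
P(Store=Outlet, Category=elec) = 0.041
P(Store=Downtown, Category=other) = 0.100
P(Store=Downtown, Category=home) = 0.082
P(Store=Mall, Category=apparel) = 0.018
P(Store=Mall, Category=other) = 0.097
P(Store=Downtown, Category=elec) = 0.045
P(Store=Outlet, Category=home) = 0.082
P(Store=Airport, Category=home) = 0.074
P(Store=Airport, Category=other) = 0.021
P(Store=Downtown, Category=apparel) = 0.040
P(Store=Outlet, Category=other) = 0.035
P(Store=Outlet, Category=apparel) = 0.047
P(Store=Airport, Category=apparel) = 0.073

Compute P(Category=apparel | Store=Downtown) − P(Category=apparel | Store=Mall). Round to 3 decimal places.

0.086

P(Store=Downtown) = 0.040 + 0.045 + 0.082 + 0.100 = 0.267; P(Category=apparel | Store=Downtown) = 0.040/0.267 = 0.1498.
P(Store=Mall) = 0.018 + 0.096 + 0.071 + 0.097 = 0.282; P(Category=apparel | Store=Mall) = 0.018/0.282 = 0.0638.
Difference = 0.086.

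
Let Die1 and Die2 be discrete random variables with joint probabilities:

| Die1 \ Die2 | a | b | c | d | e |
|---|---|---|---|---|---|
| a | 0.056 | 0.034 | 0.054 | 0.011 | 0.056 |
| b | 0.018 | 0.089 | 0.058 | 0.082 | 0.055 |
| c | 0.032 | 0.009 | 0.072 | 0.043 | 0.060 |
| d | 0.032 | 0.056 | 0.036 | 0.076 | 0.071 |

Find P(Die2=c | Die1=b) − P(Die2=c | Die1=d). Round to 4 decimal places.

P(Die1=b) = 0.018 + 0.089 + 0.058 + 0.082 + 0.055 = 0.302; P(Die2=c | Die1=b) = 0.058/0.302 = 0.19205.
P(Die1=d) = 0.032 + 0.056 + 0.036 + 0.076 + 0.071 = 0.271; P(Die2=c | Die1=d) = 0.036/0.271 = 0.13284.
Difference = 0.0592.

0.0592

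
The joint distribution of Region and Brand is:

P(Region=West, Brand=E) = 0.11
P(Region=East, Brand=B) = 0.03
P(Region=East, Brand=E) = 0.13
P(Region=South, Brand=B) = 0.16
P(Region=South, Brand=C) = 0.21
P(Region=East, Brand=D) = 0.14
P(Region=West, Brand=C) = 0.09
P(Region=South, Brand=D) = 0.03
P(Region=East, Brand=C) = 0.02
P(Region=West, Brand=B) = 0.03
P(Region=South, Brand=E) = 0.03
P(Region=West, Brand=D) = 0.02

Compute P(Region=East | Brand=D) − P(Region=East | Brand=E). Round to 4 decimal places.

P(Brand=D) = 0.03 + 0.14 + 0.02 = 0.19; P(Region=East | Brand=D) = 0.14/0.19 = 0.73684.
P(Brand=E) = 0.03 + 0.13 + 0.11 = 0.27; P(Region=East | Brand=E) = 0.13/0.27 = 0.48148.
Difference = 0.2554.

0.2554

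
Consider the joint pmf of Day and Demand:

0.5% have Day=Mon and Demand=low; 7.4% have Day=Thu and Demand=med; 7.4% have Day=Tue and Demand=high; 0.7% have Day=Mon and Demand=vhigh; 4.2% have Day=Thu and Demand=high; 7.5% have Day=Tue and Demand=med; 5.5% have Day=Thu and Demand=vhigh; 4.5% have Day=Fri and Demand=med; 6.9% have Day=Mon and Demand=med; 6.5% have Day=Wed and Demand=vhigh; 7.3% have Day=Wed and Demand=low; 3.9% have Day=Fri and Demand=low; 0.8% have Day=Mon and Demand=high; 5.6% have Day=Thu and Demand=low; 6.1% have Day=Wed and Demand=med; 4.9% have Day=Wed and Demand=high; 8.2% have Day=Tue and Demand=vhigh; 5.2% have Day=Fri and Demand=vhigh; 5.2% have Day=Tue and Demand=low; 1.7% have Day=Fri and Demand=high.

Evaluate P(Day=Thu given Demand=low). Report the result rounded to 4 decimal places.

P(Demand=low) = 0.005 + 0.052 + 0.073 + 0.056 + 0.039 = 0.225.
P(Day=Thu | Demand=low) = 0.056/0.225 = 0.2489.

0.2489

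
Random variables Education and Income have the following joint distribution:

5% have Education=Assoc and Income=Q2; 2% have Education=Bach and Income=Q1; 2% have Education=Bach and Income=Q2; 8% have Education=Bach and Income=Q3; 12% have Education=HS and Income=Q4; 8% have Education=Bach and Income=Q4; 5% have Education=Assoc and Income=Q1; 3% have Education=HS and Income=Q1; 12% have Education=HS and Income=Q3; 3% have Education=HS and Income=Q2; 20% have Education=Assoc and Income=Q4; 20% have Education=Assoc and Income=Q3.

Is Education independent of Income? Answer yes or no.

Every cell satisfies P(Education,Income) = P(Education)·P(Income). For instance P(Education=HS) = 0.30, P(Income=Q4) = 0.40, and 0.30×0.40 = 0.12 matches the joint entry. So Education and Income are independent.

yes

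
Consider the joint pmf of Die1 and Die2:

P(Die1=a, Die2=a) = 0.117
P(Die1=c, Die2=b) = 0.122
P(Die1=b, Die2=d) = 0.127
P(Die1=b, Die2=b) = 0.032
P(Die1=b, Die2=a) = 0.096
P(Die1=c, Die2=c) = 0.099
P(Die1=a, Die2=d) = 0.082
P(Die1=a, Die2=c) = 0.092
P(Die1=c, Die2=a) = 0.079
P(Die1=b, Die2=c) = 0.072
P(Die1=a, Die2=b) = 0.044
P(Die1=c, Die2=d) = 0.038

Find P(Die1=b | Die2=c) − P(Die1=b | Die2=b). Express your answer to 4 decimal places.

P(Die2=c) = 0.092 + 0.072 + 0.099 = 0.263; P(Die1=b | Die2=c) = 0.072/0.263 = 0.27376.
P(Die2=b) = 0.044 + 0.032 + 0.122 = 0.198; P(Die1=b | Die2=b) = 0.032/0.198 = 0.16162.
Difference = 0.1121.

0.1121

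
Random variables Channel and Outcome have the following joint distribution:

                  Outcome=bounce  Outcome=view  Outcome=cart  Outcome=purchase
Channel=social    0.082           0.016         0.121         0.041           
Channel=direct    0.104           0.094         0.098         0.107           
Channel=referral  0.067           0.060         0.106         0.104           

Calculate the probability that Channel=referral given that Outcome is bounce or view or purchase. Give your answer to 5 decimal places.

0.34222

P(Outcome=bounce) = 0.082 + 0.104 + 0.067 = 0.253.
P(Outcome=view) = 0.016 + 0.094 + 0.060 = 0.170.
P(Outcome=purchase) = 0.041 + 0.107 + 0.104 = 0.252.
P(Outcome ∈ {bounce, view, purchase}) = 0.253 + 0.170 + 0.252 = 0.675; P(Channel=referral, Outcome ∈ {bounce, view, purchase}) = 0.067 + 0.060 + 0.104 = 0.231.
P(Channel=referral | Outcome ∈ {bounce, view, purchase}) = 0.231/0.675 = 0.34222.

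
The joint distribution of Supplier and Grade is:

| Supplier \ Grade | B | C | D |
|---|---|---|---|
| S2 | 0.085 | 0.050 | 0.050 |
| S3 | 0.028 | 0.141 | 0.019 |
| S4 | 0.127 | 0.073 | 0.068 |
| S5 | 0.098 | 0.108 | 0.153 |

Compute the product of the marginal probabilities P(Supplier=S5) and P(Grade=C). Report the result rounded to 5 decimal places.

0.13355

P(Supplier=S5) = 0.098 + 0.108 + 0.153 = 0.359.
P(Grade=C) = 0.050 + 0.141 + 0.073 + 0.108 = 0.372.
Product: 0.359 × 0.372 = 0.13355.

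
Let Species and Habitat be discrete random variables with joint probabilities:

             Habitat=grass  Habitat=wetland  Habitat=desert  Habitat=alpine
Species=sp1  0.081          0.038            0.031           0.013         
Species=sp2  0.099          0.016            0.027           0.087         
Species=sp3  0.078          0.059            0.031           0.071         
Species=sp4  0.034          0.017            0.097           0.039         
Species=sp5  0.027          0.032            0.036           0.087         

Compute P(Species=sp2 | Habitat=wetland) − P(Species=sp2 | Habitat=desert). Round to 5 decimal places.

P(Habitat=wetland) = 0.038 + 0.016 + 0.059 + 0.017 + 0.032 = 0.162; P(Species=sp2 | Habitat=wetland) = 0.016/0.162 = 0.098765.
P(Habitat=desert) = 0.031 + 0.027 + 0.031 + 0.097 + 0.036 = 0.222; P(Species=sp2 | Habitat=desert) = 0.027/0.222 = 0.121622.
Difference = -0.02286.

-0.02286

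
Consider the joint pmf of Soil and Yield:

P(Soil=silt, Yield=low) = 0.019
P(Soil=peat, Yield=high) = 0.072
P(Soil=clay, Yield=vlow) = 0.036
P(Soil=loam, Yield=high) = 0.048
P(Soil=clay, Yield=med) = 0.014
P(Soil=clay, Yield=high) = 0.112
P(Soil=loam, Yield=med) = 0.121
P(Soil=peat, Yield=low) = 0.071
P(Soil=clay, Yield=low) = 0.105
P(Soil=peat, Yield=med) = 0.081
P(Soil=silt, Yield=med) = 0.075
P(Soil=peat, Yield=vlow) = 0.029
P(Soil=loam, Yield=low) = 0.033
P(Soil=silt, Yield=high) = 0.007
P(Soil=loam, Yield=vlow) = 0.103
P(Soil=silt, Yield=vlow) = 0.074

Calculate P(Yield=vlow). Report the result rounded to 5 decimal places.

0.24200

P(Yield=vlow) = 0.103 + 0.036 + 0.074 + 0.029 = 0.242.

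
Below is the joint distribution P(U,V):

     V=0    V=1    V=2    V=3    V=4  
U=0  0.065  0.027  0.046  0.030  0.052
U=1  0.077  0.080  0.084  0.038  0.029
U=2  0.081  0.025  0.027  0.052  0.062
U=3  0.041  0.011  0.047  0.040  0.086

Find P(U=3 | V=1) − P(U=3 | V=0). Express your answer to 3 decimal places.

P(V=1) = 0.027 + 0.080 + 0.025 + 0.011 = 0.143; P(U=3 | V=1) = 0.011/0.143 = 0.0769.
P(V=0) = 0.065 + 0.077 + 0.081 + 0.041 = 0.264; P(U=3 | V=0) = 0.041/0.264 = 0.1553.
Difference = -0.078.

-0.078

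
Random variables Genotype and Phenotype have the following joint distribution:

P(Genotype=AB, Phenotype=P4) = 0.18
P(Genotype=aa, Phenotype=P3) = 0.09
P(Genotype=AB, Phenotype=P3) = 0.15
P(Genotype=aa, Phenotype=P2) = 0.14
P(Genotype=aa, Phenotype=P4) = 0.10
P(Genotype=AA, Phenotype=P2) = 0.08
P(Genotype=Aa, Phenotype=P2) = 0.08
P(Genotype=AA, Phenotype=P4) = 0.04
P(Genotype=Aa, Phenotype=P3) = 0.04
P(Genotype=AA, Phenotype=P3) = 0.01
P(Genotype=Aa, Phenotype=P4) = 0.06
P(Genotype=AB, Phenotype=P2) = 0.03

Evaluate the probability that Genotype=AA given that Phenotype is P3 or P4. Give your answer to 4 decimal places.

0.0746

P(Phenotype=P3) = 0.01 + 0.04 + 0.09 + 0.15 = 0.29.
P(Phenotype=P4) = 0.04 + 0.06 + 0.10 + 0.18 = 0.38.
P(Phenotype ∈ {P3, P4}) = 0.29 + 0.38 = 0.67; P(Genotype=AA, Phenotype ∈ {P3, P4}) = 0.01 + 0.04 = 0.05.
P(Genotype=AA | Phenotype ∈ {P3, P4}) = 0.05/0.67 = 0.0746.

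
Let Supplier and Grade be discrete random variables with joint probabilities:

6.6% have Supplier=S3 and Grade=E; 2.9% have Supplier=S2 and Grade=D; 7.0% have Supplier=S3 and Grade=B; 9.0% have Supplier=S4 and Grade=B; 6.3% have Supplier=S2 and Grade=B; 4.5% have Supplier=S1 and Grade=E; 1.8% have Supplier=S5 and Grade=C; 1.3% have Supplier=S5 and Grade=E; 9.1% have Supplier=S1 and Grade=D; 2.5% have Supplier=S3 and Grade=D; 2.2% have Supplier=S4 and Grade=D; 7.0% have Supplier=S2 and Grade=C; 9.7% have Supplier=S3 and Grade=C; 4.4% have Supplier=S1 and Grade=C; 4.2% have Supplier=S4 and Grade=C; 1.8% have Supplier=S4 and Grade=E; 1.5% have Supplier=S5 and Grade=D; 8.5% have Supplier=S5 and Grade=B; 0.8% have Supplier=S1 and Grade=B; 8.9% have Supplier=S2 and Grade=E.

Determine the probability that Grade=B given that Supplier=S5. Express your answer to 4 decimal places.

P(Supplier=S5) = 0.085 + 0.018 + 0.015 + 0.013 = 0.131.
P(Grade=B | Supplier=S5) = 0.085/0.131 = 0.6489.

0.6489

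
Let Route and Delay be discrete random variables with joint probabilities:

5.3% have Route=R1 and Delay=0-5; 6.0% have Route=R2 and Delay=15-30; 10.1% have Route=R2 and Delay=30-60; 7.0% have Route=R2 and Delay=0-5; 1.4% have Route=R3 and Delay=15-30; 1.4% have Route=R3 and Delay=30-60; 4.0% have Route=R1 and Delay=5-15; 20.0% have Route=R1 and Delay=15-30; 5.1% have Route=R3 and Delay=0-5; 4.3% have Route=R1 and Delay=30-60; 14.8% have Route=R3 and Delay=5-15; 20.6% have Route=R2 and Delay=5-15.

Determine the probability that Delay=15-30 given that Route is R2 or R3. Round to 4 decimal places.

P(Route=R2) = 0.070 + 0.206 + 0.060 + 0.101 = 0.437.
P(Route=R3) = 0.051 + 0.148 + 0.014 + 0.014 = 0.227.
P(Route ∈ {R2, R3}) = 0.437 + 0.227 = 0.664; P(Delay=15-30, Route ∈ {R2, R3}) = 0.060 + 0.014 = 0.074.
P(Delay=15-30 | Route ∈ {R2, R3}) = 0.074/0.664 = 0.1114.

0.1114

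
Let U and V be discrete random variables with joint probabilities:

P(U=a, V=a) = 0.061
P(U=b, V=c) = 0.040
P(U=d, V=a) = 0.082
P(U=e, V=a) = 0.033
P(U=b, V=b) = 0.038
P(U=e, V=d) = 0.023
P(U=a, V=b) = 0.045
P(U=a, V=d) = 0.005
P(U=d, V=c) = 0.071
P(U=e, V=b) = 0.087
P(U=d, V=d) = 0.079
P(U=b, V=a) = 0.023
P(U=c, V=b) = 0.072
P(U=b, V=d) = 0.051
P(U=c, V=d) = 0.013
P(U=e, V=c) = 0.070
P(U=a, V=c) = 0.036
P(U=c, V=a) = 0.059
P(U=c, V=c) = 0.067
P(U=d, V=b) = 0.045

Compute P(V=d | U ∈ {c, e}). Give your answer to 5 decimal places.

0.08491

P(U=c) = 0.059 + 0.072 + 0.067 + 0.013 = 0.211.
P(U=e) = 0.033 + 0.087 + 0.070 + 0.023 = 0.213.
P(U ∈ {c, e}) = 0.211 + 0.213 = 0.424; P(V=d, U ∈ {c, e}) = 0.013 + 0.023 = 0.036.
P(V=d | U ∈ {c, e}) = 0.036/0.424 = 0.08491.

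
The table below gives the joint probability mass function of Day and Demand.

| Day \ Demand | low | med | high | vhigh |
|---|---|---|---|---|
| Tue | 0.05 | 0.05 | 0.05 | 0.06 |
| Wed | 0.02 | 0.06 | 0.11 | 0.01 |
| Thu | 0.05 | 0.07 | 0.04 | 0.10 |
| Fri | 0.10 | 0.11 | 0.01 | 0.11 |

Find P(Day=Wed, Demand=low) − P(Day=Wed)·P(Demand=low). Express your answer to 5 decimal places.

-0.02400

P(Day=Wed) = 0.02 + 0.06 + 0.11 + 0.01 = 0.20.
P(Demand=low) = 0.05 + 0.02 + 0.05 + 0.10 = 0.22.
P(Day=Wed, Demand=low) − P(Day=Wed)P(Demand=low) = 0.02 − 0.20×0.22 = -0.02400.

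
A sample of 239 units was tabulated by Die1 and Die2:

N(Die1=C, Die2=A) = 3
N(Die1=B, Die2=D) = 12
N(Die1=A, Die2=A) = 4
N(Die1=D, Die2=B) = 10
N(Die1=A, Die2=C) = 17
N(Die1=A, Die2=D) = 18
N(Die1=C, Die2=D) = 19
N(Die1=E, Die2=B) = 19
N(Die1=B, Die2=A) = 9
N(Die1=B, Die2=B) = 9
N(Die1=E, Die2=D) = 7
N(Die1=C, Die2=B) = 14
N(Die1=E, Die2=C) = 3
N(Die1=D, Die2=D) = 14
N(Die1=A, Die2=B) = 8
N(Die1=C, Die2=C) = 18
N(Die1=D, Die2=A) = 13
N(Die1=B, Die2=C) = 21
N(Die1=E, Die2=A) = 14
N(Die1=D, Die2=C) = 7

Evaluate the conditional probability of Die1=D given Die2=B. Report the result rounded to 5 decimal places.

0.16667

Total with Die2=B: 8 + 9 + 14 + 10 + 19 = 60.
P(Die1=D | Die2=B) = 10/60 = 0.16667.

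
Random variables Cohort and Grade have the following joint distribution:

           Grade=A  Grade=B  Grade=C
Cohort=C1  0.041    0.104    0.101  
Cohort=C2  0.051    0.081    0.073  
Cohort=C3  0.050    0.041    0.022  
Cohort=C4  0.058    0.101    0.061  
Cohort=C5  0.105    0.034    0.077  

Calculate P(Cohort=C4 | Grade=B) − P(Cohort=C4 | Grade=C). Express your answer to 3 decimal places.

0.097

P(Grade=B) = 0.104 + 0.081 + 0.041 + 0.101 + 0.034 = 0.361; P(Cohort=C4 | Grade=B) = 0.101/0.361 = 0.2798.
P(Grade=C) = 0.101 + 0.073 + 0.022 + 0.061 + 0.077 = 0.334; P(Cohort=C4 | Grade=C) = 0.061/0.334 = 0.1826.
Difference = 0.097.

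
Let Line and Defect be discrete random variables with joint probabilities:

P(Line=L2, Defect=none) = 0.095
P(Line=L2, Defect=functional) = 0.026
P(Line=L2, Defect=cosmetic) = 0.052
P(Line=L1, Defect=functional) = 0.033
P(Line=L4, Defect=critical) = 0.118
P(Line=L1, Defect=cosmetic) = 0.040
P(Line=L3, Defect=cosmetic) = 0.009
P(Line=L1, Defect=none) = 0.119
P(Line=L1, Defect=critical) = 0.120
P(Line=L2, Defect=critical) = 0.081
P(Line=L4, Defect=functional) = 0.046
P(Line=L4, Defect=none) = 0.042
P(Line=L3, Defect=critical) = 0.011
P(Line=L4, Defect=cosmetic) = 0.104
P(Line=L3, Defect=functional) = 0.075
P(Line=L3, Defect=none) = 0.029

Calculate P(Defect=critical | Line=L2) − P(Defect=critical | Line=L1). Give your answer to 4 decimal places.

-0.0657

P(Line=L2) = 0.095 + 0.052 + 0.026 + 0.081 = 0.254; P(Defect=critical | Line=L2) = 0.081/0.254 = 0.31890.
P(Line=L1) = 0.119 + 0.040 + 0.033 + 0.120 = 0.312; P(Defect=critical | Line=L1) = 0.120/0.312 = 0.38462.
Difference = -0.0657.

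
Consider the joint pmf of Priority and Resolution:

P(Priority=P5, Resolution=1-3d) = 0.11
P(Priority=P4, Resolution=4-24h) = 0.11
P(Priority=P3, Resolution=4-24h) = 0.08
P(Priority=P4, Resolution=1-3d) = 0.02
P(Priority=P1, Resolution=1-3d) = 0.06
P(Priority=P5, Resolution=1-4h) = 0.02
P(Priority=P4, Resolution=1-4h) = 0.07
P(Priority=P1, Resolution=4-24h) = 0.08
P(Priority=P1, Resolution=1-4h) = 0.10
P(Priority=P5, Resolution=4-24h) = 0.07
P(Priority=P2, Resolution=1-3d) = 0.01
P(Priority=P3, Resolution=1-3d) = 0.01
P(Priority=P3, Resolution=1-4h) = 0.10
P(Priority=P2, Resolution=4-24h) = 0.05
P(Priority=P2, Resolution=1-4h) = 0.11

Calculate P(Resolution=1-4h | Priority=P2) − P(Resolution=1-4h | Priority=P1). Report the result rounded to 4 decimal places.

P(Priority=P2) = 0.11 + 0.05 + 0.01 = 0.17; P(Resolution=1-4h | Priority=P2) = 0.11/0.17 = 0.64706.
P(Priority=P1) = 0.10 + 0.08 + 0.06 = 0.24; P(Resolution=1-4h | Priority=P1) = 0.10/0.24 = 0.41667.
Difference = 0.2304.

0.2304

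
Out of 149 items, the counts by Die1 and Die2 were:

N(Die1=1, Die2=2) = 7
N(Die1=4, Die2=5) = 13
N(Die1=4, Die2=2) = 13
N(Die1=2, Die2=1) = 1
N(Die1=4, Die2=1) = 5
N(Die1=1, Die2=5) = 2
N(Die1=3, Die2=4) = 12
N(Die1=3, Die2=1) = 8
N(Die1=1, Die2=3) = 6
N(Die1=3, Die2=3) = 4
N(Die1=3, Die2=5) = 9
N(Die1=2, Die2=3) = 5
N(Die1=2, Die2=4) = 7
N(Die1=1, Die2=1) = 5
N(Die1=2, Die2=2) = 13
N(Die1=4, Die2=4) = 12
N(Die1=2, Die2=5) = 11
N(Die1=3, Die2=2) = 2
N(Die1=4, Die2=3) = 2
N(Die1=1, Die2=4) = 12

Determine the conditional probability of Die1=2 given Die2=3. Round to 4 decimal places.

0.2941

Total with Die2=3: 6 + 5 + 4 + 2 = 17.
P(Die1=2 | Die2=3) = 5/17 = 0.2941.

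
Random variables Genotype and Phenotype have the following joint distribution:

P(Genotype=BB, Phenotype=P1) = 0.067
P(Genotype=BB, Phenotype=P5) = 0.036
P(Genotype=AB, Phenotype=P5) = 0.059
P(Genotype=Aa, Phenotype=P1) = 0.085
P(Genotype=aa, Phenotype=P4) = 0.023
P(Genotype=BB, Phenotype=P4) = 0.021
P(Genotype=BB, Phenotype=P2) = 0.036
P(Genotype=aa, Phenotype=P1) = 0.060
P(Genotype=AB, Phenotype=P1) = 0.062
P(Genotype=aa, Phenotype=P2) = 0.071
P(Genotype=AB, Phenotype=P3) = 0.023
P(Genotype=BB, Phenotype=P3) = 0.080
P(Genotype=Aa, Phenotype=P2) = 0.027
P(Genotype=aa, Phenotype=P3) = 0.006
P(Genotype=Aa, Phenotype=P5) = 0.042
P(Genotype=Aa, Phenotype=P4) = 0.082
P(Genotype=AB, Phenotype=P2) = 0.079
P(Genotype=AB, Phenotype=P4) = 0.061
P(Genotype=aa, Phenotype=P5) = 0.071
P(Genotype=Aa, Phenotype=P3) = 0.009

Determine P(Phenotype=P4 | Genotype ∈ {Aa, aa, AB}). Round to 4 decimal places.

P(Genotype=Aa) = 0.085 + 0.027 + 0.009 + 0.082 + 0.042 = 0.245.
P(Genotype=aa) = 0.060 + 0.071 + 0.006 + 0.023 + 0.071 = 0.231.
P(Genotype=AB) = 0.062 + 0.079 + 0.023 + 0.061 + 0.059 = 0.284.
P(Genotype ∈ {Aa, aa, AB}) = 0.245 + 0.231 + 0.284 = 0.760; P(Phenotype=P4, Genotype ∈ {Aa, aa, AB}) = 0.082 + 0.023 + 0.061 = 0.166.
P(Phenotype=P4 | Genotype ∈ {Aa, aa, AB}) = 0.166/0.760 = 0.2184.

0.2184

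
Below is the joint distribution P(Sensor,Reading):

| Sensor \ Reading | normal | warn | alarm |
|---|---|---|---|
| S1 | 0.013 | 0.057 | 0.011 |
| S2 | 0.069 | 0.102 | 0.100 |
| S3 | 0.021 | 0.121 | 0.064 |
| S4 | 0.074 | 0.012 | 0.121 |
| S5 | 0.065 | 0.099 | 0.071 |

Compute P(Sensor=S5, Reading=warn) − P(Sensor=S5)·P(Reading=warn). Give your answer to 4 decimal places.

0.0071

P(Sensor=S5) = 0.065 + 0.099 + 0.071 = 0.235.
P(Reading=warn) = 0.057 + 0.102 + 0.121 + 0.012 + 0.099 = 0.391.
P(Sensor=S5, Reading=warn) − P(Sensor=S5)P(Reading=warn) = 0.099 − 0.235×0.391 = 0.0071.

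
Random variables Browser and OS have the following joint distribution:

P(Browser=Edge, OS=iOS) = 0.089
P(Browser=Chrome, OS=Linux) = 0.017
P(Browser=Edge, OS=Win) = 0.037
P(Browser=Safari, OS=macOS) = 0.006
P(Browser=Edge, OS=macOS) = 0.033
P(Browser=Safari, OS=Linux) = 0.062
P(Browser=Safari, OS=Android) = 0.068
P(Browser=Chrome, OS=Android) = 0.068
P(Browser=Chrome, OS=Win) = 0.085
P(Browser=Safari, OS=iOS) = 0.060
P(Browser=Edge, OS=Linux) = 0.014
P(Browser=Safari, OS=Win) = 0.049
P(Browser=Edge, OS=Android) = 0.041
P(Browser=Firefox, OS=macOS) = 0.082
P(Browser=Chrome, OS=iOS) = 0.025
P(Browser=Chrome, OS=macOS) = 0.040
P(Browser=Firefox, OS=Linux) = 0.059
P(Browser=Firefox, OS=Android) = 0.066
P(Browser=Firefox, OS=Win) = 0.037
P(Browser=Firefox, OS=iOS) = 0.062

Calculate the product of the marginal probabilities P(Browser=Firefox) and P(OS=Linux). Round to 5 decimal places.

P(Browser=Firefox) = 0.037 + 0.082 + 0.059 + 0.062 + 0.066 = 0.306.
P(OS=Linux) = 0.017 + 0.059 + 0.062 + 0.014 = 0.152.
Product: 0.306 × 0.152 = 0.04651.

0.04651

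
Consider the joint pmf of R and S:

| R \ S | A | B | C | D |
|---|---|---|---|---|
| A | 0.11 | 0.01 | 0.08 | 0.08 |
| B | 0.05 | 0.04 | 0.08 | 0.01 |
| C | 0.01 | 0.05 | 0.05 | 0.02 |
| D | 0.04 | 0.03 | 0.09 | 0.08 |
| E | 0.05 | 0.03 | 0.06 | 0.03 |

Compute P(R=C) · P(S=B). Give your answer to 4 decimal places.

P(R=C) = 0.01 + 0.05 + 0.05 + 0.02 = 0.13.
P(S=B) = 0.01 + 0.04 + 0.05 + 0.03 + 0.03 = 0.16.
Product: 0.13 × 0.16 = 0.0208.

0.0208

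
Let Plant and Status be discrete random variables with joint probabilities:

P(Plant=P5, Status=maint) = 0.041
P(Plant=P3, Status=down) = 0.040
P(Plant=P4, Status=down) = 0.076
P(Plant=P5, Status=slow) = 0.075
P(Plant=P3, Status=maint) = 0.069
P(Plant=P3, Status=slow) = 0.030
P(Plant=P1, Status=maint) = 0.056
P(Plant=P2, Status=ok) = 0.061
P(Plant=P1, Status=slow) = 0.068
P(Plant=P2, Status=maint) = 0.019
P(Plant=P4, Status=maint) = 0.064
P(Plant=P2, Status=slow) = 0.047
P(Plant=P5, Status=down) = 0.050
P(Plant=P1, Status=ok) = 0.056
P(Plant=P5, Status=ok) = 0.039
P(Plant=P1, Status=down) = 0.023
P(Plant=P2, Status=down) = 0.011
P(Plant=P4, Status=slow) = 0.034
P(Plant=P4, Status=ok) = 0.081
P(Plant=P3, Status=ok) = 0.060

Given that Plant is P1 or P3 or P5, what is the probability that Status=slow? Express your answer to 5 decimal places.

P(Plant=P1) = 0.056 + 0.068 + 0.023 + 0.056 = 0.203.
P(Plant=P3) = 0.060 + 0.030 + 0.040 + 0.069 = 0.199.
P(Plant=P5) = 0.039 + 0.075 + 0.050 + 0.041 = 0.205.
P(Plant ∈ {P1, P3, P5}) = 0.203 + 0.199 + 0.205 = 0.607; P(Status=slow, Plant ∈ {P1, P3, P5}) = 0.068 + 0.030 + 0.075 = 0.173.
P(Status=slow | Plant ∈ {P1, P3, P5}) = 0.173/0.607 = 0.28501.

0.28501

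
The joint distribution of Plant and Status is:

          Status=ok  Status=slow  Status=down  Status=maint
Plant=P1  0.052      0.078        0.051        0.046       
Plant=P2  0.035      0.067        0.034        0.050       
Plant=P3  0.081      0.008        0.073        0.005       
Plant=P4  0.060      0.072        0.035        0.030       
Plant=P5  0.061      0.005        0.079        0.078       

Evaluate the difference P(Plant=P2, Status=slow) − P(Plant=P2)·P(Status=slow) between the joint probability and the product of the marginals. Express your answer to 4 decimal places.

0.0242

P(Plant=P2) = 0.035 + 0.067 + 0.034 + 0.050 = 0.186.
P(Status=slow) = 0.078 + 0.067 + 0.008 + 0.072 + 0.005 = 0.230.
P(Plant=P2, Status=slow) − P(Plant=P2)P(Status=slow) = 0.067 − 0.186×0.230 = 0.0242.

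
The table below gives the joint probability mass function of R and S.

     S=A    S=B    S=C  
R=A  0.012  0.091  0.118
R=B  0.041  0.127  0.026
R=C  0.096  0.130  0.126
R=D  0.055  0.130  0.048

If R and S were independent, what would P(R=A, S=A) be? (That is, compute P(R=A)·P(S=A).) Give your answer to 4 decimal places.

P(R=A) = 0.012 + 0.091 + 0.118 = 0.221.
P(S=A) = 0.012 + 0.041 + 0.096 + 0.055 = 0.204.
Product: 0.221 × 0.204 = 0.0451.

0.0451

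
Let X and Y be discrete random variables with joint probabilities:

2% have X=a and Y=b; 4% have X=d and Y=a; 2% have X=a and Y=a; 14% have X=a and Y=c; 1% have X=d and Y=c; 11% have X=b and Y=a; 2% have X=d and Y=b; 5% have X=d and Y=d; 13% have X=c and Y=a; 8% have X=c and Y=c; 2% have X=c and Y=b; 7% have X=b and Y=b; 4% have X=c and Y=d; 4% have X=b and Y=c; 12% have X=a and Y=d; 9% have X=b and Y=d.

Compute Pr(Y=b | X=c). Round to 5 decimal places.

0.07407

P(X=c) = 0.13 + 0.02 + 0.08 + 0.04 = 0.27.
P(Y=b | X=c) = 0.02/0.27 = 0.07407.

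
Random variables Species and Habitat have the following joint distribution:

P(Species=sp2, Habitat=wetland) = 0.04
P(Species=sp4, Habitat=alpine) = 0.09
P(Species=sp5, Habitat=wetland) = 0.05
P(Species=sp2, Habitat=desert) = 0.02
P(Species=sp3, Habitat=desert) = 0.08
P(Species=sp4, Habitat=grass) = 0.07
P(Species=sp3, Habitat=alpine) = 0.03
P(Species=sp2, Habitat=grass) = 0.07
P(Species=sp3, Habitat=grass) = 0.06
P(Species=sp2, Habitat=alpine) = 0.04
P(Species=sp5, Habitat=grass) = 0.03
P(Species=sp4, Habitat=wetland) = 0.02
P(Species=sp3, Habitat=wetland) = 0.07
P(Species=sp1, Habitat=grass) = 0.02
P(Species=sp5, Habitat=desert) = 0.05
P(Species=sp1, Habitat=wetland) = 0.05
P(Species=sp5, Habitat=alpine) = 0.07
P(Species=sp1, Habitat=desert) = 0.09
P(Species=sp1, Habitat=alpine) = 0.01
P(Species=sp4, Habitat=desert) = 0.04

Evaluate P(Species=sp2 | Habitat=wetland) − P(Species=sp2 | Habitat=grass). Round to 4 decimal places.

P(Habitat=wetland) = 0.05 + 0.04 + 0.07 + 0.02 + 0.05 = 0.23; P(Species=sp2 | Habitat=wetland) = 0.04/0.23 = 0.17391.
P(Habitat=grass) = 0.02 + 0.07 + 0.06 + 0.07 + 0.03 = 0.25; P(Species=sp2 | Habitat=grass) = 0.07/0.25 = 0.28000.
Difference = -0.1061.

-0.1061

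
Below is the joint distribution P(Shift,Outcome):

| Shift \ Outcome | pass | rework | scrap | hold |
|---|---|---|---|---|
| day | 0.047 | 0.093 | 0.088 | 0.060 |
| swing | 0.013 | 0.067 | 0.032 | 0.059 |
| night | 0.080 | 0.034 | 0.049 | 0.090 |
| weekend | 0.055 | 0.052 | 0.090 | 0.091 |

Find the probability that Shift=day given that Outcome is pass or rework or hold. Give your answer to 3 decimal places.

P(Outcome=pass) = 0.047 + 0.013 + 0.080 + 0.055 = 0.195.
P(Outcome=rework) = 0.093 + 0.067 + 0.034 + 0.052 = 0.246.
P(Outcome=hold) = 0.060 + 0.059 + 0.090 + 0.091 = 0.300.
P(Outcome ∈ {pass, rework, hold}) = 0.195 + 0.246 + 0.300 = 0.741; P(Shift=day, Outcome ∈ {pass, rework, hold}) = 0.047 + 0.093 + 0.060 = 0.200.
P(Shift=day | Outcome ∈ {pass, rework, hold}) = 0.200/0.741 = 0.270.

0.270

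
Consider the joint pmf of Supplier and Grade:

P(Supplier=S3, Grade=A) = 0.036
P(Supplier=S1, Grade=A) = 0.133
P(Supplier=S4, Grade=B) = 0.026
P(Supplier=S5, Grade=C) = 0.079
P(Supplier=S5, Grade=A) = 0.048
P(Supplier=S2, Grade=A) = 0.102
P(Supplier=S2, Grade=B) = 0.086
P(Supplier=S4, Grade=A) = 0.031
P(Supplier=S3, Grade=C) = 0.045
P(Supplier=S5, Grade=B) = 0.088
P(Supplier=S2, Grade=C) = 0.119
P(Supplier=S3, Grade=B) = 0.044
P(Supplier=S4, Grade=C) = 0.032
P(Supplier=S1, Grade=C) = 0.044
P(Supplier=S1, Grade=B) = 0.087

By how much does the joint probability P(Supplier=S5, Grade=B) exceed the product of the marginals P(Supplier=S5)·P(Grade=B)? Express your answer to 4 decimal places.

0.0168

P(Supplier=S5) = 0.048 + 0.088 + 0.079 = 0.215.
P(Grade=B) = 0.087 + 0.086 + 0.044 + 0.026 + 0.088 = 0.331.
P(Supplier=S5, Grade=B) − P(Supplier=S5)P(Grade=B) = 0.088 − 0.215×0.331 = 0.0168.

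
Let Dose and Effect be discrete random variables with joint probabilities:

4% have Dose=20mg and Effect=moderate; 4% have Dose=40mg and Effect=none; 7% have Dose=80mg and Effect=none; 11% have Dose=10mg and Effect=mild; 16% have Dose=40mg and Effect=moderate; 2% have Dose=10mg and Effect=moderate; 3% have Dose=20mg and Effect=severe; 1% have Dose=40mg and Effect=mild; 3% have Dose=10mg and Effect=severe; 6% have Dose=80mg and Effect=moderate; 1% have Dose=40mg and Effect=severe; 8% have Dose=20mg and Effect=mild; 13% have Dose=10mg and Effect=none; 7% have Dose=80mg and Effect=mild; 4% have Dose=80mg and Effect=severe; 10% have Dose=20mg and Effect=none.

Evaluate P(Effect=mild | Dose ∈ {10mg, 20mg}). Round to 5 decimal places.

P(Dose=10mg) = 0.13 + 0.11 + 0.02 + 0.03 = 0.29.
P(Dose=20mg) = 0.10 + 0.08 + 0.04 + 0.03 = 0.25.
P(Dose ∈ {10mg, 20mg}) = 0.29 + 0.25 = 0.54; P(Effect=mild, Dose ∈ {10mg, 20mg}) = 0.11 + 0.08 = 0.19.
P(Effect=mild | Dose ∈ {10mg, 20mg}) = 0.19/0.54 = 0.35185.

0.35185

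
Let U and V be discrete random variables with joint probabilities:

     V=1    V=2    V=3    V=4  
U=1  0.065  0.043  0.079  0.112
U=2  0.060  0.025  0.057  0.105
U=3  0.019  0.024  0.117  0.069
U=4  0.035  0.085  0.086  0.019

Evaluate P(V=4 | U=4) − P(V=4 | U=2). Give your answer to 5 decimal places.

P(U=4) = 0.035 + 0.085 + 0.086 + 0.019 = 0.225; P(V=4 | U=4) = 0.019/0.225 = 0.084444.
P(U=2) = 0.060 + 0.025 + 0.057 + 0.105 = 0.247; P(V=4 | U=2) = 0.105/0.247 = 0.425101.
Difference = -0.34066.

-0.34066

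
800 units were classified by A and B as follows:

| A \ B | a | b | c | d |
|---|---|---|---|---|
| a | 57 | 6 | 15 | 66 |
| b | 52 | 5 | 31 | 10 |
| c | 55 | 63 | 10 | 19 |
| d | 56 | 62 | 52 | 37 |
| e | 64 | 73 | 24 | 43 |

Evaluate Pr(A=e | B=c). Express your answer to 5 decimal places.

0.18182

Total with B=c: 15 + 31 + 10 + 52 + 24 = 132.
P(A=e | B=c) = 24/132 = 0.18182.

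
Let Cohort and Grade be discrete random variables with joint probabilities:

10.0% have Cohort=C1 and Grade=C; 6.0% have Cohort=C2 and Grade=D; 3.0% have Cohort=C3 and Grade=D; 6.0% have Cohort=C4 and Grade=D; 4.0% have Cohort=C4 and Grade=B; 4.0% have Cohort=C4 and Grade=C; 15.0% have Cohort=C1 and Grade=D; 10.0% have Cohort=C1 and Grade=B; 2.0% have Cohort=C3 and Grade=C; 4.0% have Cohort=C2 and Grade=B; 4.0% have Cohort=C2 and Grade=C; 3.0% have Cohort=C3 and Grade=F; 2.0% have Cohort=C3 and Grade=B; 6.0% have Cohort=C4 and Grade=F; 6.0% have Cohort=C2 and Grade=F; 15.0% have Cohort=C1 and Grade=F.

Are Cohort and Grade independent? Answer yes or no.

Every cell satisfies P(Cohort,Grade) = P(Cohort)·P(Grade). For instance P(Cohort=C3) = 0.100, P(Grade=F) = 0.300, and 0.100×0.300 = 0.030 matches the joint entry. So Cohort and Grade are independent.

yes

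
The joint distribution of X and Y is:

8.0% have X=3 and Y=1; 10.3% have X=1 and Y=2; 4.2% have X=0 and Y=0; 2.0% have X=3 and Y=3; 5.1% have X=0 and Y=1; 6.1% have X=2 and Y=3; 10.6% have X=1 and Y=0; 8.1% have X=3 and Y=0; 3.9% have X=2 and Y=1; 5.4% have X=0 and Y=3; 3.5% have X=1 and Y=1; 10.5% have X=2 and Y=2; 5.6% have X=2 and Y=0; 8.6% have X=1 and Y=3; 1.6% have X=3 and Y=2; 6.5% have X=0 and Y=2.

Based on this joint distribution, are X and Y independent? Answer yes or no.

P(X=3) = 0.197 and P(Y=2) = 0.289, so their product is 0.05693, but P(X=3, Y=2) = 0.016. Since these differ, X and Y are not independent.

no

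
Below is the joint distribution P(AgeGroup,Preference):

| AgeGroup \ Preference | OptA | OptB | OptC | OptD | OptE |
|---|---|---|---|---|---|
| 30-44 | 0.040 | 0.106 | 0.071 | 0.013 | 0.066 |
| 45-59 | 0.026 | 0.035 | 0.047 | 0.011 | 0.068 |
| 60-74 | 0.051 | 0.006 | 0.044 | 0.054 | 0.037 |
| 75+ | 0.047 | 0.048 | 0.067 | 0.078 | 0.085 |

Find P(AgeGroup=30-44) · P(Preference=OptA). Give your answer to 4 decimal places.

0.0485

P(AgeGroup=30-44) = 0.040 + 0.106 + 0.071 + 0.013 + 0.066 = 0.296.
P(Preference=OptA) = 0.040 + 0.026 + 0.051 + 0.047 = 0.164.
Product: 0.296 × 0.164 = 0.0485.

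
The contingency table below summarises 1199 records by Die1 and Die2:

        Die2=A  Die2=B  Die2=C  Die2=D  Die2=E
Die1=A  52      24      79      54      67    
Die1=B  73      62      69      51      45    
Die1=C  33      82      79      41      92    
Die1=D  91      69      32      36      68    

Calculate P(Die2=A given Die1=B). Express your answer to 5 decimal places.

Total with Die1=B: 73 + 62 + 69 + 51 + 45 = 300.
P(Die2=A | Die1=B) = 73/300 = 0.24333.

0.24333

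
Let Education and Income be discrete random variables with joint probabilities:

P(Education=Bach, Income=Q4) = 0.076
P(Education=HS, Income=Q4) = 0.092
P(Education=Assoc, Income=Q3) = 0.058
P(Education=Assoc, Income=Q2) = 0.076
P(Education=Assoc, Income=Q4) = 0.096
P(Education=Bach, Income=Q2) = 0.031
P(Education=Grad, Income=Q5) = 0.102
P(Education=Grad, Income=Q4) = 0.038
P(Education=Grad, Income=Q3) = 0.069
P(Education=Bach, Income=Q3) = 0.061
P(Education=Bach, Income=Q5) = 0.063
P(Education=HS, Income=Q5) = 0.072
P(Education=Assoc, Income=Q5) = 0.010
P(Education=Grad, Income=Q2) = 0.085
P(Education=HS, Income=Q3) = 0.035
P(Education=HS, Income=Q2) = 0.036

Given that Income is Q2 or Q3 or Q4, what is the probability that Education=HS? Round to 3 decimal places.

0.216

P(Income=Q2) = 0.036 + 0.076 + 0.031 + 0.085 = 0.228.
P(Income=Q3) = 0.035 + 0.058 + 0.061 + 0.069 = 0.223.
P(Income=Q4) = 0.092 + 0.096 + 0.076 + 0.038 = 0.302.
P(Income ∈ {Q2, Q3, Q4}) = 0.228 + 0.223 + 0.302 = 0.753; P(Education=HS, Income ∈ {Q2, Q3, Q4}) = 0.036 + 0.035 + 0.092 = 0.163.
P(Education=HS | Income ∈ {Q2, Q3, Q4}) = 0.163/0.753 = 0.216.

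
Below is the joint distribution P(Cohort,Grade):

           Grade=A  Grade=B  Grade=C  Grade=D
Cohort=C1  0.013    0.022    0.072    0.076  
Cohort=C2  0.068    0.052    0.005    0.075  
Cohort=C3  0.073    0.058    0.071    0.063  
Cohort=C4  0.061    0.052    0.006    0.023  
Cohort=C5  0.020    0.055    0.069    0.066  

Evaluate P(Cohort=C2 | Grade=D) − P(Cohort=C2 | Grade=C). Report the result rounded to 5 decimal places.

P(Grade=D) = 0.076 + 0.075 + 0.063 + 0.023 + 0.066 = 0.303; P(Cohort=C2 | Grade=D) = 0.075/0.303 = 0.247525.
P(Grade=C) = 0.072 + 0.005 + 0.071 + 0.006 + 0.069 = 0.223; P(Cohort=C2 | Grade=C) = 0.005/0.223 = 0.022422.
Difference = 0.22510.

0.22510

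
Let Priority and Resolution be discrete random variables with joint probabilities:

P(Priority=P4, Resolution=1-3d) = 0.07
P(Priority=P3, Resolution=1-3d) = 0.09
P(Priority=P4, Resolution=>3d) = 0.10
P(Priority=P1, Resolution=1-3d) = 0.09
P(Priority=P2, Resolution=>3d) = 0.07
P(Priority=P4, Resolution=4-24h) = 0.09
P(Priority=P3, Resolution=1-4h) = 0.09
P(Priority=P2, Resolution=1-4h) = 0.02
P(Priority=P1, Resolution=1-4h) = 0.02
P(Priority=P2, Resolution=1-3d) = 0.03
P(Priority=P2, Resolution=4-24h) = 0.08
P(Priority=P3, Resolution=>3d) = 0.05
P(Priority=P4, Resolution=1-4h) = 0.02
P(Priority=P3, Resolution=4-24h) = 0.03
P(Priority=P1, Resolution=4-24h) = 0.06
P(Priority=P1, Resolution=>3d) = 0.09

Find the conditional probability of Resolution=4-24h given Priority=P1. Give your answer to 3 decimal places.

P(Priority=P1) = 0.02 + 0.06 + 0.09 + 0.09 = 0.26.
P(Resolution=4-24h | Priority=P1) = 0.06/0.26 = 0.231.

0.231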